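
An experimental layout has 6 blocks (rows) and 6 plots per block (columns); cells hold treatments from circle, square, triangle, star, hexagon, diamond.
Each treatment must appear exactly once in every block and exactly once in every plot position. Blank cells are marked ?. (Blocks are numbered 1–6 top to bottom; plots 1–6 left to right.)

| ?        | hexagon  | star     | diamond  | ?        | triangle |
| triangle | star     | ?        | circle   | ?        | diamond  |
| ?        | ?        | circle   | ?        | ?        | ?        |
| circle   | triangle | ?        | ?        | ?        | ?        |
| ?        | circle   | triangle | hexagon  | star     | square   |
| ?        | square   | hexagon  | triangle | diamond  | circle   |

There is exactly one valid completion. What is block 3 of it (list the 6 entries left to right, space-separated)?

Block 3, plot 2: block 3 has {circle} and plot 2 has {circle, square, triangle, star, hexagon}, leaving only diamond.
Block 1, plot 1: block 1 has {triangle, star, hexagon, diamond} and plot 1 has {circle, triangle}, leaving only square.
Block 1, plot 5: block 1 has {square, triangle, star, hexagon, diamond} and plot 5 has {star, diamond}, leaving only circle.
Block 2, plot 3: block 2 has {circle, triangle, star, diamond} and plot 3 has {circle, triangle, star, hexagon}, leaving only square.
Block 2, plot 5: block 2 has {circle, square, triangle, star, diamond} and plot 5 has {circle, star, diamond}, leaving only hexagon.
Block 4, plot 3: block 4 has {circle, triangle} and plot 3 has {circle, square, triangle, star, hexagon}, leaving only diamond.
Block 4, plot 5: block 4 has {circle, triangle, diamond} and plot 5 has {circle, star, hexagon, diamond}, leaving only square.
Block 3, plot 5: block 3 has {circle, diamond} and plot 5 has {circle, square, star, hexagon, diamond}, leaving only triangle.
Block 4, plot 4: block 4 has {circle, square, triangle, diamond} and plot 4 has {circle, triangle, hexagon, diamond}, leaving only star.
Block 3, plot 4: block 3 has {circle, triangle, diamond} and plot 4 has {circle, triangle, star, hexagon, diamond}, leaving only square.
Block 4, plot 6: block 4 has {circle, square, triangle, star, diamond} and plot 6 has {circle, square, triangle, diamond}, leaving only hexagon.
Block 3, plot 6: block 3 has {circle, square, triangle, diamond} and plot 6 has {circle, square, triangle, hexagon, diamond}, leaving only star.
Block 3, plot 1: block 3 has {circle, square, triangle, star, diamond} and plot 1 has {circle, square, triangle}, leaving only hexagon.
So block 3 reads: hexagon diamond circle square triangle star.

hexagon diamond circle square triangle star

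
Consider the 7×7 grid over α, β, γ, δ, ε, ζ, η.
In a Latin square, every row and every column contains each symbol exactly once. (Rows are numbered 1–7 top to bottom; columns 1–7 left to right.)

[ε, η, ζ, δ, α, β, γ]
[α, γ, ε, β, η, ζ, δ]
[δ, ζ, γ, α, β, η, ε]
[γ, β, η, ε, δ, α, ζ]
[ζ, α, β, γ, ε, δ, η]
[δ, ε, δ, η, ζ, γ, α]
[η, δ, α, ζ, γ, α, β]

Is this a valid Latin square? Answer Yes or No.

No

Row 6 contains δ twice (at columns 1 and 3); row 7 is also not a permutation.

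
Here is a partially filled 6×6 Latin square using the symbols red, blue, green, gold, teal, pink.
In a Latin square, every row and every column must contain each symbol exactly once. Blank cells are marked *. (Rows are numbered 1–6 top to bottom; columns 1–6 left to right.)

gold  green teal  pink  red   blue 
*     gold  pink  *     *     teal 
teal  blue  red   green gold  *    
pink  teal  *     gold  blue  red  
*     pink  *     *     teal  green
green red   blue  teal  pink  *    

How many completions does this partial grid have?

Row 2, column 1: eliminating its row and column leaves {red, blue}.
Row 2, column 4: eliminating its row and column leaves {red, blue}.
Row 2, column 5: eliminating its row and column leaves {green}.
Row 3, column 6: eliminating its row and column leaves {pink}.
Row 4, column 3: eliminating its row and column leaves {green}.
Row 5, column 1: eliminating its row and column leaves {red, blue}.
Row 5, column 3: eliminating its row and column leaves {gold}.
Row 5, column 4: eliminating its row and column leaves {red, blue}.
Row 6, column 6: eliminating its row and column leaves {gold}.
Enumerating the assignments across these blanks that avoid any row or column repeat gives 2 completions.

2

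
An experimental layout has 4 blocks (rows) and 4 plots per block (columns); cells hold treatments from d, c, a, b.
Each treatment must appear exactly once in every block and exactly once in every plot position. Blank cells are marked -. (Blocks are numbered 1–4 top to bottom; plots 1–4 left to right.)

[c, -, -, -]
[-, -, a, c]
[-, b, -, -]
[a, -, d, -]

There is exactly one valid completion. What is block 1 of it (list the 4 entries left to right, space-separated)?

Block 1, plot 3: block 1 has {c} and plot 3 has {d, a}, leaving only b.
Block 2, plot 2: block 2 has {c, a} and plot 2 has {b}, leaving only d.
Block 1, plot 2: block 1 has {c, b} and plot 2 has {d, b}, leaving only a.
Block 1, plot 4: block 1 has {c, a, b} and plot 4 has {c}, leaving only d.
So block 1 reads: c a b d.

c a b d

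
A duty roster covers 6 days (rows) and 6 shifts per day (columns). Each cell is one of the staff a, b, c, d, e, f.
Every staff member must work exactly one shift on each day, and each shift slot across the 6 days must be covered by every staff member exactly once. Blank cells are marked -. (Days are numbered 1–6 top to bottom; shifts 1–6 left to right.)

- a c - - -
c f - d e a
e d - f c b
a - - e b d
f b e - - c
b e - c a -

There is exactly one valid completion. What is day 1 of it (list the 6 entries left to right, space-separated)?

Day 1, shift 1: day 1 has {a, c} and shift 1 has {a, b, c, e, f}, leaving only d.
Day 1, shift 4: day 1 has {a, c, d} and shift 4 has {c, d, e, f}, leaving only b.
Day 1, shift 5: day 1 has {a, b, c, d} and shift 5 has {a, b, c, e}, leaving only f.
Day 1, shift 6: day 1 has {a, b, c, d, f} and shift 6 has {a, b, c, d}, leaving only e.
So day 1 reads: d a c b f e.

d a c b f e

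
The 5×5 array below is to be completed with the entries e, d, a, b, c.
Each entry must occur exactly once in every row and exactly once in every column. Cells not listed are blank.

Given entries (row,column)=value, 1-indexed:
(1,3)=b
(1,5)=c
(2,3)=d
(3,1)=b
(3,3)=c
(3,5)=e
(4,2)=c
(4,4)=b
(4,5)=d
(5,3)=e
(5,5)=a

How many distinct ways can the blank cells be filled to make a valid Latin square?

3

Row 1, column 1: eliminating its row and column leaves {e, d, a}.
Row 1, column 2: eliminating its row and column leaves {e, d, a}.
Row 1, column 4: eliminating its row and column leaves {e, d, a}.
Row 2, column 1: eliminating its row and column leaves {e, a, c}.
Row 2, column 2: eliminating its row and column leaves {e, a, b}.
Row 2, column 4: eliminating its row and column leaves {e, a, c}.
Row 2, column 5: eliminating its row and column leaves {b}.
Row 3, column 2: eliminating its row and column leaves {d, a}.
Row 3, column 4: eliminating its row and column leaves {d, a}.
Row 4, column 1: eliminating its row and column leaves {e, a}.
Row 4, column 3: eliminating its row and column leaves {a}.
Row 5, column 1: eliminating its row and column leaves {d, c}.
Row 5, column 2: eliminating its row and column leaves {d, b}.
Row 5, column 4: eliminating its row and column leaves {d, c}.
Enumerating the assignments across these blanks that avoid any row or column repeat gives 3 completions.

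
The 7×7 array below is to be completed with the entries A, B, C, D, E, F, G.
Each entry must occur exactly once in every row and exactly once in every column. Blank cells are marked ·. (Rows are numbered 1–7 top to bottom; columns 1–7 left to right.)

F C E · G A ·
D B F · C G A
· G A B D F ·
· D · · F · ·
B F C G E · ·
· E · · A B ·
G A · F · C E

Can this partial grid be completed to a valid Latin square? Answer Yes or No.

Row 1, column 4: row 1 has {A, C, E, F, G} and column 4 has {B, F, G}, so it must be D.
Row 1, column 7: row 1 has {A, C, D, E, F, G} and column 7 has {A, E}, so it must be B.
Row 2, column 4: row 2 has {A, B, C, D, F, G} and column 4 has {B, D, F, G}, so it must be E.
Row 3, column 7: row 3 has {A, B, D, F, G} and column 7 has {A, B, E}, so it must be C.
Row 3, column 1: row 3 has {A, B, C, D, F, G} and column 1 has {B, D, F, G}, so it must be E.
Row 4, column 6: row 4 has {D, F} and column 6 has {A, B, C, F, G}, so it must be E.
Row 4, column 7: row 4 has {D, E, F} and column 7 has {A, B, C, E}, so it must be G.
Row 4, column 3: row 4 has {D, E, F, G} and column 3 has {A, C, E, F}, so it must be B.
Row 5, column 6: row 5 has {B, C, E, F, G} and column 6 has {A, B, C, E, F, G}, so it must be D.
Now row 5, column 7: row 5 together with column 7 already contain {A, B, C, D, E, F, G} — every symbol — so nothing can go there. The grid has no valid completion.

No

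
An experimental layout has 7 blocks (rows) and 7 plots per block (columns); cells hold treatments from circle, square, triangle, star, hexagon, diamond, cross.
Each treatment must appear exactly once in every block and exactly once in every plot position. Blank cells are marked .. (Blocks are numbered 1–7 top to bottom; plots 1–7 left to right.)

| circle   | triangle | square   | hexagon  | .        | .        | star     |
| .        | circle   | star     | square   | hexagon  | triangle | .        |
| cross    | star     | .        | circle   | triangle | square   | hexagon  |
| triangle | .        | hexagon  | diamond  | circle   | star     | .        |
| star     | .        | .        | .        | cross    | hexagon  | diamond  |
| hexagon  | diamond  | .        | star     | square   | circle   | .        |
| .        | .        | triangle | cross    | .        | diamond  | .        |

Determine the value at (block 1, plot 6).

cross

Block 1 already has {circle, square, triangle, star, hexagon} and plot 6 already has {circle, square, triangle, star, hexagon, diamond}, so block 1, plot 6 must be cross.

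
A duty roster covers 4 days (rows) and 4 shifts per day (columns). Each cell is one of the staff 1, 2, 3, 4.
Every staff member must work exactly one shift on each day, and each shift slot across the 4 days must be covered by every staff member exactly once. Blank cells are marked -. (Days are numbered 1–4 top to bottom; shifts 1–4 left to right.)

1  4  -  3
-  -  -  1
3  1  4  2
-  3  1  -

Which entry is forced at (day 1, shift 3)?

2

Day 1 already has {1, 3, 4} and shift 3 already has {1, 4}, so day 1, shift 3 must be 2.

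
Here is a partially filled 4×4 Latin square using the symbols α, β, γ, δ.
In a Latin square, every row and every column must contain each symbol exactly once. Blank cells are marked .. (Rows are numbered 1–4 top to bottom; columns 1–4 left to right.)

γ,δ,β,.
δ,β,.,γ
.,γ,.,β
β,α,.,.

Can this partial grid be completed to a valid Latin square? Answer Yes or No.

Yes

No row or column among the givens repeats a symbol, and propagating forced cells runs into no contradiction.
One valid completion exists (for instance, γ δ β α / δ β α γ / α γ δ β / β α γ δ).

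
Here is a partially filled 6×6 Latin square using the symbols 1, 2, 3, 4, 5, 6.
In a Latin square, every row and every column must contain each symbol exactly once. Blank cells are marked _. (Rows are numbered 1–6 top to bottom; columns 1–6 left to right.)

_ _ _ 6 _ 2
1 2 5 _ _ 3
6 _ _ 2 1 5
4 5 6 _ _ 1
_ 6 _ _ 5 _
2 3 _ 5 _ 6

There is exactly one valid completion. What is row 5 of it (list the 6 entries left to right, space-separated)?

Row 5, column 1: row 5 has {5, 6} and column 1 has {1, 2, 4, 6}, leaving only 3.
Row 5, column 6: row 5 has {3, 5, 6} and column 6 has {1, 2, 3, 5, 6}, leaving only 4.
Row 5, column 4: row 5 has {3, 4, 5, 6} and column 4 has {2, 5, 6}, leaving only 1.
Row 5, column 3: row 5 has {1, 3, 4, 5, 6} and column 3 has {5, 6}, leaving only 2.
So row 5 reads: 3 6 2 1 5 4.

3 6 2 1 5 4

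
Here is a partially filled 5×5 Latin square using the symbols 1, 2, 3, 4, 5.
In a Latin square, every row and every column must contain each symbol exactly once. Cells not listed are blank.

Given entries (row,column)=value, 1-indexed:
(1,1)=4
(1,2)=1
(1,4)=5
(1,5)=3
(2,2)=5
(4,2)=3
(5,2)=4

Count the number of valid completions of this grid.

56

Row 1, column 3: eliminating its row and column leaves {2}.
Row 2, column 1: eliminating its row and column leaves {1, 2, 3}.
Row 2, column 3: eliminating its row and column leaves {1, 2, 3, 4}.
Row 2, column 4: eliminating its row and column leaves {1, 2, 3, 4}.
Row 2, column 5: eliminating its row and column leaves {1, 2, 4}.
Row 3, column 1: eliminating its row and column leaves {1, 2, 3, 5}.
Row 3, column 2: eliminating its row and column leaves {2}.
Row 3, column 3: eliminating its row and column leaves {1, 2, 3, 4, 5}.
Row 3, column 4: eliminating its row and column leaves {1, 2, 3, 4}.
Row 3, column 5: eliminating its row and column leaves {1, 2, 4, 5}.
Row 4, column 1: eliminating its row and column leaves {1, 2, 5}.
Row 4, column 3: eliminating its row and column leaves {1, 2, 4, 5}.
Row 4, column 4: eliminating its row and column leaves {1, 2, 4}.
Row 4, column 5: eliminating its row and column leaves {1, 2, 4, 5}.
Row 5, column 1: eliminating its row and column leaves {1, 2, 3, 5}.
Row 5, column 3: eliminating its row and column leaves {1, 2, 3, 5}.
Row 5, column 4: eliminating its row and column leaves {1, 2, 3}.
Row 5, column 5: eliminating its row and column leaves {1, 2, 5}.
Enumerating the assignments across these blanks that avoid any row or column repeat gives 56 completions.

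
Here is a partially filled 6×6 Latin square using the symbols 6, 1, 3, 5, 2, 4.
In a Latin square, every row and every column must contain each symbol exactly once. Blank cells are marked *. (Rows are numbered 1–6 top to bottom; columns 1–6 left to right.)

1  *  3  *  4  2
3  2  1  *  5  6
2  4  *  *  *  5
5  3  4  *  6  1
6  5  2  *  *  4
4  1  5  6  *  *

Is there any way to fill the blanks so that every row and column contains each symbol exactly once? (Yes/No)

Yes

No row or column among the givens repeats a symbol, and propagating forced cells runs into no contradiction.
One valid completion exists (for instance, 1 6 3 5 4 2 / 3 2 1 4 5 6 / 2 4 6 3 1 5 / 5 3 4 2 6 1 / 6 5 2 1 3 4 / 4 1 5 6 2 3).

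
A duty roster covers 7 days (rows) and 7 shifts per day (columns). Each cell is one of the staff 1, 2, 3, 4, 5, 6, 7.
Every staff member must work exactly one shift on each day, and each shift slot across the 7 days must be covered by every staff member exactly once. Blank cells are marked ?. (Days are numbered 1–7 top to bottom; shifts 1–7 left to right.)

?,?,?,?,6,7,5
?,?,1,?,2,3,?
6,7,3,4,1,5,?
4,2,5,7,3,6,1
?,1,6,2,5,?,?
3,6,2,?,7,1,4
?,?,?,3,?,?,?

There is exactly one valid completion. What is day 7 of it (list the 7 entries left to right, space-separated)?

1 5 7 3 4 2 6

Day 7, shift 5: day 7 has {3} and shift 5 has {1, 2, 3, 5, 6, 7}, leaving only 4.
Day 7, shift 2: day 7 has {3, 4} and shift 2 has {1, 2, 6, 7}, leaving only 5.
Day 7, shift 3: day 7 has {3, 4, 5} and shift 3 has {1, 2, 3, 5, 6}, leaving only 7.
Day 7, shift 6: day 7 has {3, 4, 5, 7} and shift 6 has {1, 3, 5, 6, 7}, leaving only 2.
Day 7, shift 1: day 7 has {2, 3, 4, 5, 7} and shift 1 has {3, 4, 6}, leaving only 1.
Day 7, shift 7: day 7 has {1, 2, 3, 4, 5, 7} and shift 7 has {1, 4, 5}, leaving only 6.
So day 7 reads: 1 5 7 3 4 2 6.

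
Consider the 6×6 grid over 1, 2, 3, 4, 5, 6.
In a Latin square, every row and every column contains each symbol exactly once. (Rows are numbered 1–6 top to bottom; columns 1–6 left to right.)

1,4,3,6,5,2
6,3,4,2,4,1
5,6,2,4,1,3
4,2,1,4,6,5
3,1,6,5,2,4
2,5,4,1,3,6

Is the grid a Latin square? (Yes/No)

No

Row 2 contains 4 twice (at columns 3 and 5); row 4 is also not a permutation.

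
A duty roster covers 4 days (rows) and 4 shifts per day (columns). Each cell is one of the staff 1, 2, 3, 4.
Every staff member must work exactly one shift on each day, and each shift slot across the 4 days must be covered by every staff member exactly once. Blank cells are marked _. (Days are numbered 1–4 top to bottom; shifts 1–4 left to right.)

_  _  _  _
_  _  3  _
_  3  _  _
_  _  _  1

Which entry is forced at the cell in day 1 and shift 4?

3

Day 1, shift 4 is narrowed to {2, 3, 4}.
If it were 2, then day 3, shift 4 would be left with no valid symbol.
If it were 4, then day 3, shift 4 would be left with no valid symbol.
So day 1, shift 4 must be 3.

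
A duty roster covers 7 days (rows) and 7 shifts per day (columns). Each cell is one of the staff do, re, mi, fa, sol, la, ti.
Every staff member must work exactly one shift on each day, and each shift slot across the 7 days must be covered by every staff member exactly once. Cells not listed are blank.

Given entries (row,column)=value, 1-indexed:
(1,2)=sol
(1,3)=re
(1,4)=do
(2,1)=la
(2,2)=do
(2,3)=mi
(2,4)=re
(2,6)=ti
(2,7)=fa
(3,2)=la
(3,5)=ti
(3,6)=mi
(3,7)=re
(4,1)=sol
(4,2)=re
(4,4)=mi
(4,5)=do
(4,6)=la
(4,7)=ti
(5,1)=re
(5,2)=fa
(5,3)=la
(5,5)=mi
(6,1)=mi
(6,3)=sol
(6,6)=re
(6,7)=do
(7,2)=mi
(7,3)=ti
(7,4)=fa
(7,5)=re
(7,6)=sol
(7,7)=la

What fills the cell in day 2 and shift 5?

sol

Day 2 already has {do, re, mi, fa, la, ti} and shift 5 already has {do, re, mi, ti}, so day 2, shift 5 must be sol.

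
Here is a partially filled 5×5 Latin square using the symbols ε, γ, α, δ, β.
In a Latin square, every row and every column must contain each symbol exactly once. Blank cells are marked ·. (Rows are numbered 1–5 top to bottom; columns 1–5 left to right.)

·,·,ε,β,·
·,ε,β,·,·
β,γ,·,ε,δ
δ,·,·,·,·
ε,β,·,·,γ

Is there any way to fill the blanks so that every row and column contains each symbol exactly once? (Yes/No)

No

Row 1, column 5: row 1 has {ε, β} and column 5 has {γ, δ}, so it must be α.
Now row 2, column 5: row 2 together with column 5 already contain {ε, γ, α, δ, β} — every symbol — so nothing can go there. The grid has no valid completion.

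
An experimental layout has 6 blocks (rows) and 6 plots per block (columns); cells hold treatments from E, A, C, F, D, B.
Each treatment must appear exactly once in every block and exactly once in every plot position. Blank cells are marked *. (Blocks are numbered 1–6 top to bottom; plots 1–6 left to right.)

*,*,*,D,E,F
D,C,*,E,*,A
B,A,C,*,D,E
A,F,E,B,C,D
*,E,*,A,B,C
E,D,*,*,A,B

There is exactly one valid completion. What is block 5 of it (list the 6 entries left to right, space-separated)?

Block 5, plot 1: block 5 has {E, A, C, B} and plot 1 has {E, A, D, B}, leaving only F.
Block 5, plot 3: block 5 has {E, A, C, F, B} and plot 3 has {E, C}, leaving only D.
So block 5 reads: F E D A B C.

F E D A B C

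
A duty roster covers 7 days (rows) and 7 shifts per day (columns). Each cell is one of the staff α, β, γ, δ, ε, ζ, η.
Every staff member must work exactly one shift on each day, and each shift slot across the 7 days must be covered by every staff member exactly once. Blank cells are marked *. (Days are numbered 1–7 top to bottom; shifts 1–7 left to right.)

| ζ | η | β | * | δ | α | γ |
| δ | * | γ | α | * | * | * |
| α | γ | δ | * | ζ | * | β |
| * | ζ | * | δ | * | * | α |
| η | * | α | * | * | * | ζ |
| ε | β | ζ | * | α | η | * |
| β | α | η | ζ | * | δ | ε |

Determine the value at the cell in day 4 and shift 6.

Day 1, shift 4: day 1 has {α, β, γ, δ, ζ, η} and shift 4 has {α, δ, ζ}, leaving only ε.
Day 2, shift 2: day 2 has {α, γ, δ} and shift 2 has {α, β, γ, ζ, η}, leaving only ε.
Day 2, shift 7: day 2 has {α, γ, δ, ε} and shift 7 has {α, β, γ, ε, ζ}, leaving only η.
Day 2, shift 5: day 2 has {α, γ, δ, ε, η} and shift 5 has {α, δ, ζ}, leaving only β.
Day 2, shift 6: day 2 has {α, β, γ, δ, ε, η} and shift 6 has {α, δ, η}, leaving only ζ.
Day 3, shift 4: day 3 has {α, β, γ, δ, ζ} and shift 4 has {α, δ, ε, ζ}, leaving only η.
Day 3, shift 6: day 3 has {α, β, γ, δ, ζ, η} and shift 6 has {α, δ, ζ, η}, leaving only ε.
Day 4, shift 1: day 4 has {α, δ, ζ} and shift 1 has {α, β, δ, ε, ζ, η}, leaving only γ.
Day 4 already has {α, γ, δ, ζ} and shift 6 already has {α, δ, ε, ζ, η}, so day 4, shift 6 must be β.

β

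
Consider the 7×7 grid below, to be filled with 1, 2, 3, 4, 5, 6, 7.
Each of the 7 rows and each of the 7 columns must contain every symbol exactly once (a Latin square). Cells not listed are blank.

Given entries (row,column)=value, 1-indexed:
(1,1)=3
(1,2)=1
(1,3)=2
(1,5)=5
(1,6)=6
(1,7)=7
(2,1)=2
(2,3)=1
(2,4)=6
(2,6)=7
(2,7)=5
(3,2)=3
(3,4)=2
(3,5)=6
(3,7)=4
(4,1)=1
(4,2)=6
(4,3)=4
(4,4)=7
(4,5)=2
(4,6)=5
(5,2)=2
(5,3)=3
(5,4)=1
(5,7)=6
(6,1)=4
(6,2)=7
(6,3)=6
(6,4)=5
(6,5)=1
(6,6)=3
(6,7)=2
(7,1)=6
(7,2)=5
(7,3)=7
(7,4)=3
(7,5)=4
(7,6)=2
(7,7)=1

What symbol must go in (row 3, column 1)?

Row 1, column 4: row 1 has {1, 2, 3, 5, 6, 7} and column 4 has {1, 2, 3, 5, 6, 7}, leaving only 4.
Row 2, column 2: row 2 has {1, 2, 5, 6, 7} and column 2 has {1, 2, 3, 5, 6, 7}, leaving only 4.
Row 2, column 5: row 2 has {1, 2, 4, 5, 6, 7} and column 5 has {1, 2, 4, 5, 6}, leaving only 3.
Row 3, column 3: row 3 has {2, 3, 4, 6} and column 3 has {1, 2, 3, 4, 6, 7}, leaving only 5.
Row 3 already has {2, 3, 4, 5, 6} and column 1 already has {1, 2, 3, 4, 6}, so row 3, column 1 must be 7.

7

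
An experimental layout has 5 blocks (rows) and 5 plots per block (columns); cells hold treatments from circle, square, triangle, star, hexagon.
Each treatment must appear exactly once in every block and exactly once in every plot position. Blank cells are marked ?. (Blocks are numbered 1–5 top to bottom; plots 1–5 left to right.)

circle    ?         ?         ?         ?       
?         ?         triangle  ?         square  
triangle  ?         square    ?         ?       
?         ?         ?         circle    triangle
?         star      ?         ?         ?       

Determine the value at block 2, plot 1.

star

Block 2, plot 1 is narrowed to {star, hexagon}.
If it were hexagon, then block 3, plot 4 would be left with no valid symbol.
So block 2, plot 1 must be star.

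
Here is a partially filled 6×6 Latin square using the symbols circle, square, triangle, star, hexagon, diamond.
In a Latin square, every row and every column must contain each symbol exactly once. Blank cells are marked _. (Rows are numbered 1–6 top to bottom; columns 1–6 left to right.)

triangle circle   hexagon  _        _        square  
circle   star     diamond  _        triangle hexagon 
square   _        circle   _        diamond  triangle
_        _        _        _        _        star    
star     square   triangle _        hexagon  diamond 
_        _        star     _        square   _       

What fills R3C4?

Row 1, column 5: row 1 has {circle, square, triangle, hexagon} and column 5 has {square, triangle, hexagon, diamond}, leaving only star.
Row 1, column 4: row 1 has {circle, square, triangle, star, hexagon} and column 4 has {}, leaving only diamond.
Row 2, column 4: row 2 has {circle, triangle, star, hexagon, diamond} and column 4 has {diamond}, leaving only square.
Row 3, column 2: row 3 has {circle, square, triangle, diamond} and column 2 has {circle, square, star}, leaving only hexagon.
Row 3 already has {circle, square, triangle, hexagon, diamond} and column 4 already has {square, diamond}, so row 3, column 4 must be star.

star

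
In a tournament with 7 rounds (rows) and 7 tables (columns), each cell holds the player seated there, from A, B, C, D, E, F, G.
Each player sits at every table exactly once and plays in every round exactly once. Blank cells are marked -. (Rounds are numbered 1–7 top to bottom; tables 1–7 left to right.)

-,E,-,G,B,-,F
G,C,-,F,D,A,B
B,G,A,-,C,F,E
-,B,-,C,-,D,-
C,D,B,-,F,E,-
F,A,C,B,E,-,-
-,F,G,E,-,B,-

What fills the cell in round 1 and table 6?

Round 1 already has {B, E, F, G} and table 6 already has {A, B, D, E, F}, so round 1, table 6 must be C.

C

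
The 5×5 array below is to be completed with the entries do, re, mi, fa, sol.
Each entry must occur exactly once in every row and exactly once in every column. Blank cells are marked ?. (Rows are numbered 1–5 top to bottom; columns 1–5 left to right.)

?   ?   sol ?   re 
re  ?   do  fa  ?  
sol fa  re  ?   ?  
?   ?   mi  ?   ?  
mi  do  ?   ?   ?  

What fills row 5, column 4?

Row 1, column 2: row 1 has {re, sol} and column 2 has {do, fa}, leaving only mi.
Row 1, column 4: row 1 has {re, mi, sol} and column 4 has {fa}, leaving only do.
Row 1, column 1: row 1 has {do, re, mi, sol} and column 1 has {re, mi, sol}, leaving only fa.
Row 2, column 2: row 2 has {do, re, fa} and column 2 has {do, mi, fa}, leaving only sol.
Row 2, column 5: row 2 has {do, re, fa, sol} and column 5 has {re}, leaving only mi.
Row 3, column 4: row 3 has {re, fa, sol} and column 4 has {do, fa}, leaving only mi.
Row 3, column 5: row 3 has {re, mi, fa, sol} and column 5 has {re, mi}, leaving only do.
Row 4, column 1: row 4 has {mi} and column 1 has {re, mi, fa, sol}, leaving only do.
Row 4, column 2: row 4 has {do, mi} and column 2 has {do, mi, fa, sol}, leaving only re.
Row 4, column 4: row 4 has {do, re, mi} and column 4 has {do, mi, fa}, leaving only sol.
Row 5 already has {do, mi} and column 4 already has {do, mi, fa, sol}, so row 5, column 4 must be re.

re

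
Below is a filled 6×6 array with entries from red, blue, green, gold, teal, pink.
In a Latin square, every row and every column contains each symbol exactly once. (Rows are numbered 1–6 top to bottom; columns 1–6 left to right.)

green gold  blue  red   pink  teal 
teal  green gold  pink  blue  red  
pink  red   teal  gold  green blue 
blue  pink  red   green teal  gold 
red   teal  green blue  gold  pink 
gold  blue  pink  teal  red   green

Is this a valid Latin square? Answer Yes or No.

Yes

Each row is a permutation of the 6 symbols, and so is each column.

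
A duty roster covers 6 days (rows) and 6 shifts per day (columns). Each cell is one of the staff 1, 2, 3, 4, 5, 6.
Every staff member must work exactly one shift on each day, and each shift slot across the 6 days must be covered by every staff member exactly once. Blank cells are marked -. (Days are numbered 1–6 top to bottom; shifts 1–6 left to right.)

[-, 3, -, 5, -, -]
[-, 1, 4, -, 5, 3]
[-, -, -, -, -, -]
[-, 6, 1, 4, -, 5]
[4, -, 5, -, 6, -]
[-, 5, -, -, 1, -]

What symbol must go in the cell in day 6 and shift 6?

4

Day 5, shift 2: day 5 has {4, 5, 6} and shift 2 has {1, 3, 5, 6}, leaving only 2.
Day 3, shift 2: day 3 has {} and shift 2 has {1, 2, 3, 5, 6}, leaving only 4.
Day 5, shift 6: day 5 has {2, 4, 5, 6} and shift 6 has {3, 5}, leaving only 1.
Day 5, shift 4: day 5 has {1, 2, 4, 5, 6} and shift 4 has {4, 5}, leaving only 3.
Day 6, shift 6 is narrowed to {2, 4, 6}.
If it were 2, then day 4, shift 5 would be left with no valid symbol.
If it were 6, then day 3, shift 5 would be left with no valid symbol.
So day 6, shift 6 must be 4.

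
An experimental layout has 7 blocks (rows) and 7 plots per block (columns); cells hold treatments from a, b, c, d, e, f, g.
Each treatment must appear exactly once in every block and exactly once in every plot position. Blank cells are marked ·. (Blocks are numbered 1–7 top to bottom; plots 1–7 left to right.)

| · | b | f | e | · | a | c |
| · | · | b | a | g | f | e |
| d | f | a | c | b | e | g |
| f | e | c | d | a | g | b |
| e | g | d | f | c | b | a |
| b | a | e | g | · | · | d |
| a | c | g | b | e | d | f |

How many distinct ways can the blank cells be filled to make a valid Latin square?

Block 1, plot 1: eliminating its block and plot leaves {g}.
Block 1, plot 5: eliminating its block and plot leaves {d}.
Block 2, plot 1: eliminating its block and plot leaves {c}.
Block 2, plot 2: eliminating its block and plot leaves {d}.
Block 6, plot 5: eliminating its block and plot leaves {f}.
Block 6, plot 6: eliminating its block and plot leaves {c}.
Only one assignment across all blanks avoids any block or plot repeat, giving 1 completion.

1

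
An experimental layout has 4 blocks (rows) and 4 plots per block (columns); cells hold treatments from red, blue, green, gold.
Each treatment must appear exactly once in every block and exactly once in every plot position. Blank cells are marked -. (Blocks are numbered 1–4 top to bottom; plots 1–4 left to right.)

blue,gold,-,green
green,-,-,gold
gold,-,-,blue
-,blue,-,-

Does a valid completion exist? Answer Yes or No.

Block 1, plot 3: block 1 has {blue, green, gold} and plot 3 has {}, so it must be red.
Block 2, plot 2: block 2 has {green, gold} and plot 2 has {blue, gold}, so it must be red.
Block 2, plot 3: block 2 has {red, green, gold} and plot 3 has {red}, so it must be blue.
Block 3, plot 2: block 3 has {blue, gold} and plot 2 has {red, blue, gold}, so it must be green.
Now block 3, plot 3: block 3 together with plot 3 already contain {red, blue, green, gold} — every symbol — so nothing can go there. The grid has no valid completion.

No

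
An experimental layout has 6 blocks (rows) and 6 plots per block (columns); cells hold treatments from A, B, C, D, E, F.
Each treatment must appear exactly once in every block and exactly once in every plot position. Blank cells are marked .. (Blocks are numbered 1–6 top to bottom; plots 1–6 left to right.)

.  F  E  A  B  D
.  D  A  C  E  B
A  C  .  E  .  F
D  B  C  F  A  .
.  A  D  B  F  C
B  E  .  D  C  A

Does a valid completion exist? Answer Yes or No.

Yes

No block or plot among the givens repeats a symbol, and propagating forced cells runs into no contradiction.
One valid completion exists (for instance, C F E A B D / F D A C E B / A C B E D F / D B C F A E / E A D B F C / B E F D C A).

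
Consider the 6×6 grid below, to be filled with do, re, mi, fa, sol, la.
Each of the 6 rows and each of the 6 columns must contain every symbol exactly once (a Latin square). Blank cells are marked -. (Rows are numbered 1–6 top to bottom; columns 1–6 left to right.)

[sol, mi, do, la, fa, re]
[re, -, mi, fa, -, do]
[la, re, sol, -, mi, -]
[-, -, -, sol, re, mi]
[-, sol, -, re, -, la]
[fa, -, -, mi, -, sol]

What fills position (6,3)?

re

Row 2, column 2: row 2 has {do, re, mi, fa} and column 2 has {re, mi, sol}, leaving only la.
Row 2, column 5: row 2 has {do, re, mi, fa, la} and column 5 has {re, mi, fa}, leaving only sol.
Row 3, column 4: row 3 has {re, mi, sol, la} and column 4 has {re, mi, fa, sol, la}, leaving only do.
Row 3, column 6: row 3 has {do, re, mi, sol, la} and column 6 has {do, re, mi, sol, la}, leaving only fa.
Row 4, column 1: row 4 has {re, mi, sol} and column 1 has {re, fa, sol, la}, leaving only do.
Row 4, column 2: row 4 has {do, re, mi, sol} and column 2 has {re, mi, sol, la}, leaving only fa.
Row 4, column 3: row 4 has {do, re, mi, fa, sol} and column 3 has {do, mi, sol}, leaving only la.
Row 6 already has {mi, fa, sol} and column 3 already has {do, mi, sol, la}, so row 6, column 3 must be re.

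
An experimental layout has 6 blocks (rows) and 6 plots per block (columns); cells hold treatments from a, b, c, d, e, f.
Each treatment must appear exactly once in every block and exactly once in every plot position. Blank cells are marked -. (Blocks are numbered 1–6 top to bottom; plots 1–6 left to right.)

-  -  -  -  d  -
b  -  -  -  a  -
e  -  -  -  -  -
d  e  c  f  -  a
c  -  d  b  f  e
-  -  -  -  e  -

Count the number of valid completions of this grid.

Block 1, plot 1: eliminating its block and plot leaves {a, f}.
Block 1, plot 2: eliminating its block and plot leaves {a, b, c, f}.
Block 1, plot 3: eliminating its block and plot leaves {a, b, e, f}.
Block 1, plot 4: eliminating its block and plot leaves {a, c, e}.
Block 1, plot 6: eliminating its block and plot leaves {b, c, f}.
Block 2, plot 2: eliminating its block and plot leaves {c, d, f}.
Block 2, plot 3: eliminating its block and plot leaves {e, f}.
Block 2, plot 4: eliminating its block and plot leaves {c, d, e}.
Block 2, plot 6: eliminating its block and plot leaves {c, d, f}.
Block 3, plot 2: eliminating its block and plot leaves {a, b, c, d, f}.
Block 3, plot 3: eliminating its block and plot leaves {a, b, f}.
Block 3, plot 4: eliminating its block and plot leaves {a, c, d}.
Block 3, plot 5: eliminating its block and plot leaves {b, c}.
Block 3, plot 6: eliminating its block and plot leaves {b, c, d, f}.
Block 4, plot 5: eliminating its block and plot leaves {b}.
Block 5, plot 2: eliminating its block and plot leaves {a}.
Block 6, plot 1: eliminating its block and plot leaves {a, f}.
Block 6, plot 2: eliminating its block and plot leaves {a, b, c, d, f}.
Block 6, plot 3: eliminating its block and plot leaves {a, b, f}.
Block 6, plot 4: eliminating its block and plot leaves {a, c, d}.
Block 6, plot 6: eliminating its block and plot leaves {b, c, d, f}.
Enumerating the assignments across these blanks that avoid any block or plot repeat gives 32 completions.

32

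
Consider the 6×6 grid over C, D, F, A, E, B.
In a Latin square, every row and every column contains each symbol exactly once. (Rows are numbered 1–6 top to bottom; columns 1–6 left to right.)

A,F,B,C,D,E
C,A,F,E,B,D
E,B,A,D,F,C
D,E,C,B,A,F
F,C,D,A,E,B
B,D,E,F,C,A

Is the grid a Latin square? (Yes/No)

Each row is a permutation of the 6 symbols, and so is each column.

Yes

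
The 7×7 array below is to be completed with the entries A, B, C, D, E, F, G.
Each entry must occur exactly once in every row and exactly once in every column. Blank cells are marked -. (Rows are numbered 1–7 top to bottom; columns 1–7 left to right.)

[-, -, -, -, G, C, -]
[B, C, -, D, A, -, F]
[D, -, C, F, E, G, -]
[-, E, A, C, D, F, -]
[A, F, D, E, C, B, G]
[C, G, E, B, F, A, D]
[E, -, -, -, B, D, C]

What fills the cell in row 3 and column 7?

A

Row 1, column 1: row 1 has {C, G} and column 1 has {A, B, C, D, E}, leaving only F.
Row 1, column 3: row 1 has {C, F, G} and column 3 has {A, C, D, E}, leaving only B.
Row 1, column 4: row 1 has {B, C, F, G} and column 4 has {B, C, D, E, F}, leaving only A.
Row 1, column 2: row 1 has {A, B, C, F, G} and column 2 has {C, E, F, G}, leaving only D.
Row 1, column 7: row 1 has {A, B, C, D, F, G} and column 7 has {C, D, F, G}, leaving only E.
Row 2, column 3: row 2 has {A, B, C, D, F} and column 3 has {A, B, C, D, E}, leaving only G.
Row 2, column 6: row 2 has {A, B, C, D, F, G} and column 6 has {A, B, C, D, F, G}, leaving only E.
Row 4, column 1: row 4 has {A, C, D, E, F} and column 1 has {A, B, C, D, E, F}, leaving only G.
Row 4, column 7: row 4 has {A, C, D, E, F, G} and column 7 has {C, D, E, F, G}, leaving only B.
Row 3 already has {C, D, E, F, G} and column 7 already has {B, C, D, E, F, G}, so row 3, column 7 must be A.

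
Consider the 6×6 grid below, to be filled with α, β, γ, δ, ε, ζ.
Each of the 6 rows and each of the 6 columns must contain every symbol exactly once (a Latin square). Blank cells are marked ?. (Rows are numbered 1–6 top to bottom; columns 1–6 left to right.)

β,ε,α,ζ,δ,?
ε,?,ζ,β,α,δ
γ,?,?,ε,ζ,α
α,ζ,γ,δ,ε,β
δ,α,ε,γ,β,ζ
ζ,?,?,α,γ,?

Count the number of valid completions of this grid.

2

Row 1, column 6: eliminating its row and column leaves {γ}.
Row 2, column 2: eliminating its row and column leaves {γ}.
Row 3, column 2: eliminating its row and column leaves {β, δ}.
Row 3, column 3: eliminating its row and column leaves {β, δ}.
Row 6, column 2: eliminating its row and column leaves {β, δ}.
Row 6, column 3: eliminating its row and column leaves {β, δ}.
Row 6, column 6: eliminating its row and column leaves {ε}.
Enumerating the assignments across these blanks that avoid any row or column repeat gives 2 completions.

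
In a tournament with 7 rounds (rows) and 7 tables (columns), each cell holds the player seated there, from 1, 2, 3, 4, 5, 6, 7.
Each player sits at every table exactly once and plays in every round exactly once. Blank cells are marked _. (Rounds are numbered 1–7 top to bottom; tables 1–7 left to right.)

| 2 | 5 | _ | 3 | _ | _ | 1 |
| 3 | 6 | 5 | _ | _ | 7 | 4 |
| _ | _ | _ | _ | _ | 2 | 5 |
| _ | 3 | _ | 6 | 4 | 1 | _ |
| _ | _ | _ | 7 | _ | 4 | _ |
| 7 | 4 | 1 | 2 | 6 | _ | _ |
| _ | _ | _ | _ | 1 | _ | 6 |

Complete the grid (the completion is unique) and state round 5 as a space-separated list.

6 1 3 7 5 4 2

Round 1, table 5: round 1 has {1, 2, 3, 5} and table 5 has {1, 4, 6}, leaving only 7.
Round 1, table 6: round 1 has {1, 2, 3, 5, 7} and table 6 has {1, 2, 4, 7}, leaving only 6.
Round 1, table 3: round 1 has {1, 2, 3, 5, 6, 7} and table 3 has {1, 5}, leaving only 4.
Round 2, table 4: round 2 has {3, 4, 5, 6, 7} and table 4 has {2, 3, 6, 7}, leaving only 1.
Round 2, table 5: round 2 has {1, 3, 4, 5, 6, 7} and table 5 has {1, 4, 6, 7}, leaving only 2.
Round 3, table 4: round 3 has {2, 5} and table 4 has {1, 2, 3, 6, 7}, leaving only 4.
Round 3, table 5: round 3 has {2, 4, 5} and table 5 has {1, 2, 4, 6, 7}, leaving only 3.
Round 5, table 5: round 5 has {4, 7} and table 5 has {1, 2, 3, 4, 6, 7}, leaving only 5.
Round 4, table 1: round 4 has {1, 3, 4, 6} and table 1 has {2, 3, 7}, leaving only 5.
Round 6, table 7: round 6 has {1, 2, 4, 6, 7} and table 7 has {1, 4, 5, 6}, leaving only 3.
Round 5, table 7: round 5 has {4, 5, 7} and table 7 has {1, 3, 4, 5, 6}, leaving only 2.
Round 5, table 2: round 5 has {2, 4, 5, 7} and table 2 has {3, 4, 5, 6}, leaving only 1.
Round 5, table 1: round 5 has {1, 2, 4, 5, 7} and table 1 has {2, 3, 5, 7}, leaving only 6.
Round 5, table 3: round 5 has {1, 2, 4, 5, 6, 7} and table 3 has {1, 4, 5}, leaving only 3.
So round 5 reads: 6 1 3 7 5 4 2.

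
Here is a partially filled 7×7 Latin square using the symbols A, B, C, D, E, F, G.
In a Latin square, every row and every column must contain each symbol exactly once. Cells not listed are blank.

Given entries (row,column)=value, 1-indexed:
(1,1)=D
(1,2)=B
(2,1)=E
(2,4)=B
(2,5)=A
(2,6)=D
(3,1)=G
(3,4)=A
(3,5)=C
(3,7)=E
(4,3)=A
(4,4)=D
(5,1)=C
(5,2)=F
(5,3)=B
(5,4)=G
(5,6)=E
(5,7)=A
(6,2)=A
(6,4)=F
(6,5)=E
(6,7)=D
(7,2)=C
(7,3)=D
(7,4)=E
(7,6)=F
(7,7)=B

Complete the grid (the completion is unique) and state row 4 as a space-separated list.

Row 1, column 4: row 1 has {B, D} and column 4 has {A, B, D, E, F, G}, leaving only C.
Row 2, column 2: row 2 has {A, B, D, E} and column 2 has {A, B, C, F}, leaving only G.
Row 4, column 2: row 4 has {A, D} and column 2 has {A, B, C, F, G}, leaving only E.
Row 3, column 2: row 3 has {A, C, E, G} and column 2 has {A, B, C, E, F, G}, leaving only D.
Row 3, column 3: row 3 has {A, C, D, E, G} and column 3 has {A, B, D}, leaving only F.
Row 2, column 3: row 2 has {A, B, D, E, G} and column 3 has {A, B, D, F}, leaving only C.
Row 2, column 7: row 2 has {A, B, C, D, E, G} and column 7 has {A, B, D, E}, leaving only F.
Row 1, column 7: row 1 has {B, C, D} and column 7 has {A, B, D, E, F}, leaving only G.
Row 4, column 7: row 4 has {A, D, E} and column 7 has {A, B, D, E, F, G}, leaving only C.
Row 1, column 3: row 1 has {B, C, D, G} and column 3 has {A, B, C, D, F}, leaving only E.
Row 1, column 5: row 1 has {B, C, D, E, G} and column 5 has {A, C, E}, leaving only F.
Row 1, column 6: row 1 has {B, C, D, E, F, G} and column 6 has {D, E, F}, leaving only A.
Row 3, column 6: row 3 has {A, C, D, E, F, G} and column 6 has {A, D, E, F}, leaving only B.
Row 4, column 6: row 4 has {A, C, D, E} and column 6 has {A, B, D, E, F}, leaving only G.
Row 4, column 5: row 4 has {A, C, D, E, G} and column 5 has {A, C, E, F}, leaving only B.
Row 4, column 1: row 4 has {A, B, C, D, E, G} and column 1 has {C, D, E, G}, leaving only F.
So row 4 reads: F E A D B G C.

F E A D B G C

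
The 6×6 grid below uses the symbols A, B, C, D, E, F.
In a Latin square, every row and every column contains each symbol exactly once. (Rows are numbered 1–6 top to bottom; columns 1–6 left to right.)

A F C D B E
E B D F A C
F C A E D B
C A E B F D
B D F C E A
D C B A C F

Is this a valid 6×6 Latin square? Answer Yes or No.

Row 6 contains C twice (at columns 2 and 5), so it is not a permutation.

No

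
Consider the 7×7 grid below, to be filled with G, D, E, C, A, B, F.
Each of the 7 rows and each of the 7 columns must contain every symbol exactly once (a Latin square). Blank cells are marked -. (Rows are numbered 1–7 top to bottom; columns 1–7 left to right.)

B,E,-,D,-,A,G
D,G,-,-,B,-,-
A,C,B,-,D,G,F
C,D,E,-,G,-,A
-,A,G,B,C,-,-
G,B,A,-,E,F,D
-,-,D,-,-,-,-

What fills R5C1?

Row 1, column 5: row 1 has {G, D, E, A, B} and column 5 has {G, D, E, C, B}, leaving only F.
Row 1, column 3: row 1 has {G, D, E, A, B, F} and column 3 has {G, D, E, A, B}, leaving only C.
Row 2, column 3: row 2 has {G, D, B} and column 3 has {G, D, E, C, A, B}, leaving only F.
Row 3, column 4: row 3 has {G, D, C, A, B, F} and column 4 has {D, B}, leaving only E.
Row 4, column 4: row 4 has {G, D, E, C, A} and column 4 has {D, E, B}, leaving only F.
Row 4, column 6: row 4 has {G, D, E, C, A, F} and column 6 has {G, A, F}, leaving only B.
Row 5, column 7: row 5 has {G, C, A, B} and column 7 has {G, D, A, F}, leaving only E.
Row 5 already has {G, E, C, A, B} and column 1 already has {G, D, C, A, B}, so row 5, column 1 must be F.

F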